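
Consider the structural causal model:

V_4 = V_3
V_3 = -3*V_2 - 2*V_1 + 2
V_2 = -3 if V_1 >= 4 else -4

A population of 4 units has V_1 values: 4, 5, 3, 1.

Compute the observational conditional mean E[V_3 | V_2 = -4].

Observing V_2=-4 restricts to units where V_2's equation naturally yields -4: V_1 ∈ {3, 1}. In that subpopulation V_3 = 8, 12, mean 10.

10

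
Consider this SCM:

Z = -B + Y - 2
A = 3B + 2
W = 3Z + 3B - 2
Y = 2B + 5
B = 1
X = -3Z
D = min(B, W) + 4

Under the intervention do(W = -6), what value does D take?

Intervening sets W = -6 and removes its equation (W = 3Z + 3B - 2).
D = min(B, W) + 4  [with B=1, W=-6]  = -2

-2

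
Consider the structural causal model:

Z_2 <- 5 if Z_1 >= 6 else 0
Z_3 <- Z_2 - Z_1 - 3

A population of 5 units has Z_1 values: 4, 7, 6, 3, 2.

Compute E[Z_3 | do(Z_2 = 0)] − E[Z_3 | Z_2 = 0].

do(Z_2=0) breaks Z_2's dependence on Z_1. With Z_2=0 fixed, Z_3 across the units is -7, -10, -9, -6, -5, mean -7.4.
E[Z_3|Z_2=0] averages over only the 3 units with Z_2=0 (Z_1 = 4, 3, 2): Z_3 = -7, -6, -5, mean -6.
Difference = -7.4 − (-6) = -1.4.

-1.4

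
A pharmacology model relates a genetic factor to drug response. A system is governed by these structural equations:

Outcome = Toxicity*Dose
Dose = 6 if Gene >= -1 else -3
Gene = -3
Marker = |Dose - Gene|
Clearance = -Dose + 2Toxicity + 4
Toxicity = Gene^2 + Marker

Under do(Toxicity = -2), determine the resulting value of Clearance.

3

Intervening sets Toxicity = -2 and removes its equation (Toxicity = Gene^2 + Marker).
Dose = 6 if Gene >= -1 else -3  [with Gene=-3]  = -3
Clearance = -Dose + 2Toxicity + 4  [with Dose=-3, Toxicity=-2]  = 3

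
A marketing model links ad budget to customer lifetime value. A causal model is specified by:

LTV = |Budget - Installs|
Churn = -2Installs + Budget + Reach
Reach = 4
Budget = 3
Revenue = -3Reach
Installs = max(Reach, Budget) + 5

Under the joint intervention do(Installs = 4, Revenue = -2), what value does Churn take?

The joint intervention fixes Installs = 4, Revenue = -2, removing each variable's own equation.
Churn = -2Installs + Budget + Reach  [with Installs=4, Budget=3, Reach=4]  = -1

-1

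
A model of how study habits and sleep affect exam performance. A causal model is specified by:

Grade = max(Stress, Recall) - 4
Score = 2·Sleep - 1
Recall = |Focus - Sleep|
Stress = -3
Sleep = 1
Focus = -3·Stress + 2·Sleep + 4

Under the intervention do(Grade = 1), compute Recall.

do(Grade=1) replaces the equation Grade = max(Stress, Recall) - 4 with the constant Grade = 1.
Since Recall is not a descendant of the intervened variable, it is unaffected.
Focus = -3·Stress + 2·Sleep + 4  [with Stress=-3, Sleep=1]  = 15
Recall = |Focus - Sleep|  [with Focus=15, Sleep=1]  = 14

14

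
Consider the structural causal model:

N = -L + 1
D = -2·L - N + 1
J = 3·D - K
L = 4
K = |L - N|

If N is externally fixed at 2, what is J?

do(N=2) replaces the equation N = -L + 1 with the constant N = 2.
K = |L - N|  [with L=4, N=2]  = 2
D = -2·L - N + 1  [with L=4, N=2]  = -9
J = 3·D - K  [with D=-9, K=2]  = -29

-29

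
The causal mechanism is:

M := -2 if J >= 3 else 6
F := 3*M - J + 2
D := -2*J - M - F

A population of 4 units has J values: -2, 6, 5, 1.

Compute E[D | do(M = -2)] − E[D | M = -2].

do(M=-2) breaks M's dependence on J. With M=-2 fixed, D across the units is 8, 0, 1, 5, mean 3.5.
E[D|M=-2] averages over only the 2 units with M=-2 (J = 6, 5): D = 0, 1, mean 0.5.
Difference = 3.5 − 0.5 = 3.

3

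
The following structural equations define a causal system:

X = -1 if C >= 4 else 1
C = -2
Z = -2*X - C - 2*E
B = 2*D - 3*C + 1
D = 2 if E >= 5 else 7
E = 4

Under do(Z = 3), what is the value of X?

Under do(Z=3), the mechanism Z = -2*X - C - 2*E is discarded; Z is fixed at 3.
Since X is not a descendant of the intervened variable, it is unaffected.
X = -1 if C >= 4 else 1  [with C=-2]  = 1

1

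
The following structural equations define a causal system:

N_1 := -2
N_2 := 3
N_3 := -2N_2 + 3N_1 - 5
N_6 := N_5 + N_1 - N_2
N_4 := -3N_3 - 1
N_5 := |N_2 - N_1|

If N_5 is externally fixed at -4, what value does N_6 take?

-9

The intervention breaks the incoming arrows to N_5: N_5 := |N_2 - N_1| no longer applies, and N_5 = -4.
N_6 = N_5 + N_1 - N_2  [with N_5=-4, N_1=-2, N_2=3]  = -9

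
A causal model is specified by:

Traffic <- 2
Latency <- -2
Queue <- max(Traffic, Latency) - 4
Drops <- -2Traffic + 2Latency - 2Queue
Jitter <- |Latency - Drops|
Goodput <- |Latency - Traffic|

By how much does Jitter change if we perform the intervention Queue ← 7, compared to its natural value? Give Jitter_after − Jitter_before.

18

do(Queue=7) replaces the equation Queue <- max(Traffic, Latency) - 4 with the constant Queue = 7.
Drops = -2Traffic + 2Latency - 2Queue  [with Traffic=2, Latency=-2, Queue=7]  = -22
Jitter = |Latency - Drops|  [with Latency=-2, Drops=-22]  = 20
Without intervention: Queue = max(Traffic, Latency) - 4  [with Traffic=2, Latency=-2]  = -2; Drops = -2Traffic + 2Latency - 2Queue  [with Traffic=2, Latency=-2, Queue=-2]  = -4; Jitter = |Latency - Drops|  [with Latency=-2, Drops=-4]  = 2.
Change = 20 − 2 = 18.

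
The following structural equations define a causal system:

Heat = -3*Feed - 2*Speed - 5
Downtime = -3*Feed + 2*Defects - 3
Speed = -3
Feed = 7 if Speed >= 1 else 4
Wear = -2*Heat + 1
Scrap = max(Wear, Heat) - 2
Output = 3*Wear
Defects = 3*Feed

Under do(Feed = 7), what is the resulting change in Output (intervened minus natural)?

Under do(Feed=7), the mechanism Feed = 7 if Speed >= 1 else 4 is discarded; Feed is fixed at 7.
Heat = -3*Feed - 2*Speed - 5  [with Feed=7, Speed=-3]  = -20
Wear = -2*Heat + 1  [with Heat=-20]  = 41
Output = 3*Wear  [with Wear=41]  = 123
Without intervention: Feed = 7 if Speed >= 1 else 4  [with Speed=-3]  = 4; Heat = -3*Feed - 2*Speed - 5  [with Feed=4, Speed=-3]  = -11; Wear = -2*Heat + 1  [with Heat=-11]  = 23; Output = 3*Wear  [with Wear=23]  = 69.
Change = 123 − 69 = 54.

54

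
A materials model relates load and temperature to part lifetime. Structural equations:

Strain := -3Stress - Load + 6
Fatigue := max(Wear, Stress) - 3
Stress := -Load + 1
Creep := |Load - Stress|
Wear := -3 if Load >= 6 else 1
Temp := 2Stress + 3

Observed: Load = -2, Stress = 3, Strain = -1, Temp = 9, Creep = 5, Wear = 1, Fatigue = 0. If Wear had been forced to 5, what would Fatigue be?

Intervening sets Wear = 5 and removes its equation (Wear := -3 if Load >= 6 else 1).
Stress = -Load + 1  [with Load=-2]  = 3
Fatigue = max(Wear, Stress) - 3  [with Wear=5, Stress=3]  = 2

2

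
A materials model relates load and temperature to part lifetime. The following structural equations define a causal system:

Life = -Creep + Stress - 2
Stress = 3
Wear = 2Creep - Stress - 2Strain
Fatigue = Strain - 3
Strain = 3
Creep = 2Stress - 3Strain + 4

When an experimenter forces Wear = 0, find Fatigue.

Intervening sets Wear = 0 and removes its equation (Wear = 2Creep - Stress - 2Strain).
No directed path runs from Wear to Fatigue, so Fatigue keeps its natural value.
Fatigue = Strain - 3  [with Strain=3]  = 0

0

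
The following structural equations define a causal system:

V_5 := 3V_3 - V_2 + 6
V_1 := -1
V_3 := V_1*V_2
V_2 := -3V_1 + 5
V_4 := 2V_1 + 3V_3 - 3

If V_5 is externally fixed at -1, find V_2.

8

Under do(V_5=-1), the mechanism V_5 := 3V_3 - V_2 + 6 is discarded; V_5 is fixed at -1.
No directed path runs from V_5 to V_2, so V_2 keeps its natural value.
V_2 = -3V_1 + 5  [with V_1=-1]  = 8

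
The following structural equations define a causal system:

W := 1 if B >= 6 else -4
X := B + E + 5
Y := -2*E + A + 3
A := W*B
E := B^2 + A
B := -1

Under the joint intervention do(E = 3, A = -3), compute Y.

-6

The joint intervention fixes E = 3, A = -3, removing each variable's own equation.
Y = -2*E + A + 3  [with E=3, A=-3]  = -6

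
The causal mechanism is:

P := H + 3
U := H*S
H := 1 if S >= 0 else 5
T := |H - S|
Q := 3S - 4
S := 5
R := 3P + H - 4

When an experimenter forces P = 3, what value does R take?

Under do(P=3), the mechanism P := H + 3 is discarded; P is fixed at 3.
H = 1 if S >= 0 else 5  [with S=5]  = 1
R = 3P + H - 4  [with P=3, H=1]  = 6

6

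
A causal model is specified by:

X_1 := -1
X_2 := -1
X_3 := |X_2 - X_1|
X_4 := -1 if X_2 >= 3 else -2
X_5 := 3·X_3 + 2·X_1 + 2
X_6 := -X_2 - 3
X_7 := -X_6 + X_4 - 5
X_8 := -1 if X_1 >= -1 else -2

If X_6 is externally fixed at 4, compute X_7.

-11

Intervening sets X_6 = 4 and removes its equation (X_6 := -X_2 - 3).
X_4 = -1 if X_2 >= 3 else -2  [with X_2=-1]  = -2
X_7 = -X_6 + X_4 - 5  [with X_6=4, X_4=-2]  = -11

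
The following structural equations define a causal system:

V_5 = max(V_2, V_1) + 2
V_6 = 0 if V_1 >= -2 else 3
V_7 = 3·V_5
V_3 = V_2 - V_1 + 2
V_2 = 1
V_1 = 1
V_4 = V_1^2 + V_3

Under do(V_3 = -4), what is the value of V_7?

9

The intervention breaks the incoming arrows to V_3: V_3 = V_2 - V_1 + 2 no longer applies, and V_3 = -4.
V_7 is not downstream of the intervention, so its value is determined by the original equations.
V_5 = max(V_2, V_1) + 2  [with V_2=1, V_1=1]  = 3
V_7 = 3·V_5  [with V_5=3]  = 9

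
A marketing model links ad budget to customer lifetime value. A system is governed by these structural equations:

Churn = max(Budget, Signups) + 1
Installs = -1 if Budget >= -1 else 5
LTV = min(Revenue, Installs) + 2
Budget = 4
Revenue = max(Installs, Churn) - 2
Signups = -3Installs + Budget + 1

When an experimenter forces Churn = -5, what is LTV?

-1

Under do(Churn=-5), the mechanism Churn = max(Budget, Signups) + 1 is discarded; Churn is fixed at -5.
Installs = -1 if Budget >= -1 else 5  [with Budget=4]  = -1
Revenue = max(Installs, Churn) - 2  [with Installs=-1, Churn=-5]  = -3
LTV = min(Revenue, Installs) + 2  [with Revenue=-3, Installs=-1]  = -1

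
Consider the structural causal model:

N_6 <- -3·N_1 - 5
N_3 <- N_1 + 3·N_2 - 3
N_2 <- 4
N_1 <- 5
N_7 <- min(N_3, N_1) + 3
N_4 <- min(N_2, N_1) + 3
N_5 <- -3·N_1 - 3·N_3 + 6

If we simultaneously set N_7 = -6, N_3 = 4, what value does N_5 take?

Under do(N_7 = -6, N_3 = 4), each intervened variable's structural equation is replaced by its fixed value.
N_5 = -3·N_1 - 3·N_3 + 6  [with N_1=5, N_3=4]  = -21

-21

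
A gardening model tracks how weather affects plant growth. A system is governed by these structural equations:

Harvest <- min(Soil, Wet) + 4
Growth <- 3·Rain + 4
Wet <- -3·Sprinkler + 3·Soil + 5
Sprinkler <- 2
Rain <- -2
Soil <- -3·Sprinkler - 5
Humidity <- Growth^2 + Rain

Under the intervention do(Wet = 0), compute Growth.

Intervening sets Wet = 0 and removes its equation (Wet <- -3·Sprinkler + 3·Soil + 5).
No directed path runs from Wet to Growth, so Growth keeps its natural value.
Growth = 3·Rain + 4  [with Rain=-2]  = -2

-2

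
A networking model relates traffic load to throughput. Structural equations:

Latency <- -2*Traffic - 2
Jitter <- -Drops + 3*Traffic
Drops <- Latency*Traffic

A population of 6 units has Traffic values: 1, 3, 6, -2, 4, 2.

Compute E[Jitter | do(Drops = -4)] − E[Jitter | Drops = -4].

8.5

do(Drops=-4) breaks Drops's dependence on Traffic. With Drops=-4 fixed, Jitter across the units is 7, 13, 22, -2, 16, 10, mean 11.
Observing Drops=-4 restricts to units where Drops's equation naturally yields -4: Traffic ∈ {1, -2}. In that subpopulation Jitter = 7, -2, mean 2.5.
Difference = 11 − 2.5 = 8.5.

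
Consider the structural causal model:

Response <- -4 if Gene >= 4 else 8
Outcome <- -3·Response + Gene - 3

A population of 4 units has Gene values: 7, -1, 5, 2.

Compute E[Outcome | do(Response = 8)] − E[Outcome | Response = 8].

The intervention sets Response=8 in all 4 units regardless of Gene. Recomputing Outcome per unit gives -20, -28, -22, -25; average -23.75.
Observing Response=8 restricts to units where Response's equation naturally yields 8: Gene ∈ {-1, 2}. In that subpopulation Outcome = -28, -25, mean -26.5.
Difference = -23.75 − (-26.5) = 2.75.

2.75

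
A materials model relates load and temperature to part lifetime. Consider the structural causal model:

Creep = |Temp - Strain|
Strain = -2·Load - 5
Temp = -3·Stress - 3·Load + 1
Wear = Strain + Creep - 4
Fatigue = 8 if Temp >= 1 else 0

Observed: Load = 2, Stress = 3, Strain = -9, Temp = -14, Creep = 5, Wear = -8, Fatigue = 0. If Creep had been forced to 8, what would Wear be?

The intervention breaks the incoming arrows to Creep: Creep = |Temp - Strain| no longer applies, and Creep = 8.
Strain = -2·Load - 5  [with Load=2]  = -9
Wear = Strain + Creep - 4  [with Strain=-9, Creep=8]  = -5

-5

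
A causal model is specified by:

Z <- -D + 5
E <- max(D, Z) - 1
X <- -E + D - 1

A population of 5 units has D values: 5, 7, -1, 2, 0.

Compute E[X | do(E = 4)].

-2.4

Every unit gets E=4 under the intervention. X values become 0, 2, -6, -3, -5; E[X|do(E=4)] = -2.4.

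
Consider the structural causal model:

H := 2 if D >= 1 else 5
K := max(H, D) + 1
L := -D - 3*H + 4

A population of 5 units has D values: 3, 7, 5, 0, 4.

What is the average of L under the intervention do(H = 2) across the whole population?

Every unit gets H=2 under the intervention. L values become -5, -9, -7, -2, -6; E[L|do(H=2)] = -5.8.

-5.8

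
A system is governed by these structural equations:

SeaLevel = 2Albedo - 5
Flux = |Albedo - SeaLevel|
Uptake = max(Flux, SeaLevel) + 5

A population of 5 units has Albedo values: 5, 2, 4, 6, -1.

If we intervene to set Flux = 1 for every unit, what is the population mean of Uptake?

The intervention sets Flux=1 in all 5 units regardless of Albedo. Recomputing Uptake per unit gives 10, 6, 8, 12, 6; average 8.4.

8.4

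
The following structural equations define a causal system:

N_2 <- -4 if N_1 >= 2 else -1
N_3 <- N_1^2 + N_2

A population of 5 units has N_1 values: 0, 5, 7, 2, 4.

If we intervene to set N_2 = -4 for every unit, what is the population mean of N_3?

14.8

The intervention sets N_2=-4 in all 5 units regardless of N_1. Recomputing N_3 per unit gives -4, 21, 45, 0, 12; average 14.8.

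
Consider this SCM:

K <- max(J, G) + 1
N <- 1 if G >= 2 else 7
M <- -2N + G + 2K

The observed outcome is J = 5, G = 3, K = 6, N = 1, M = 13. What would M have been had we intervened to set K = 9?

19

do(K=9) replaces the equation K <- max(J, G) + 1 with the constant K = 9.
N = 1 if G >= 2 else 7  [with G=3]  = 1
M = -2N + G + 2K  [with N=1, G=3, K=9]  = 19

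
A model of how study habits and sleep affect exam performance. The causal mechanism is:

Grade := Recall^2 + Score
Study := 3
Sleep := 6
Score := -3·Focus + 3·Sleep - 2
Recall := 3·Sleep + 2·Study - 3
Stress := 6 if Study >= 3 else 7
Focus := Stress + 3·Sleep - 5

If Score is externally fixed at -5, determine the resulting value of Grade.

Under do(Score=-5), the mechanism Score := -3·Focus + 3·Sleep - 2 is discarded; Score is fixed at -5.
Recall = 3·Sleep + 2·Study - 3  [with Sleep=6, Study=3]  = 21
Grade = Recall^2 + Score  [with Recall=21, Score=-5]  = 436

436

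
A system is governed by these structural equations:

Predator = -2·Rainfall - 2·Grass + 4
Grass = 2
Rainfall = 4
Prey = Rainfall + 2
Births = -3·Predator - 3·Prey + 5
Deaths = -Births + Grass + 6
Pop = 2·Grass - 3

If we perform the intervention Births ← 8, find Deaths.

0

The intervention breaks the incoming arrows to Births: Births = -3·Predator - 3·Prey + 5 no longer applies, and Births = 8.
Deaths = -Births + Grass + 6  [with Births=8, Grass=2]  = 0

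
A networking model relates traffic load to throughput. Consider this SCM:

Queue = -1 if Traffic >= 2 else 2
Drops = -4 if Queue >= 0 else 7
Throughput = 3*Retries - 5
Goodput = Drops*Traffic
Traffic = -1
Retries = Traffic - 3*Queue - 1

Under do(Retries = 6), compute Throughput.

13

Intervening sets Retries = 6 and removes its equation (Retries = Traffic - 3*Queue - 1).
Throughput = 3*Retries - 5  [with Retries=6]  = 13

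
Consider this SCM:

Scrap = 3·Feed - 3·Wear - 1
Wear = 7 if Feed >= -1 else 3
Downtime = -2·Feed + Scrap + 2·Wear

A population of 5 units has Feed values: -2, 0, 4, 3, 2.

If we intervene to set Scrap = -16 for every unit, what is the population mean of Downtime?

Under do(Scrap=-16), Scrap's equation is replaced by Scrap=-16 for every unit. Per-unit Downtime: -6, -2, -10, -8, -6. Mean = -6.4.

-6.4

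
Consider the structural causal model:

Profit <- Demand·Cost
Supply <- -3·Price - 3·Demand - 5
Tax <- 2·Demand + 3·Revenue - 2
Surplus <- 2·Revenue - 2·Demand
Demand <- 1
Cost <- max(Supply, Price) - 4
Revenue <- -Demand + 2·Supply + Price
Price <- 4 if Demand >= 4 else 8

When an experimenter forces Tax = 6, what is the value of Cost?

do(Tax=6) replaces the equation Tax <- 2·Demand + 3·Revenue - 2 with the constant Tax = 6.
No directed path runs from Tax to Cost, so Cost keeps its natural value.
Price = 4 if Demand >= 4 else 8  [with Demand=1]  = 8
Supply = -3·Price - 3·Demand - 5  [with Price=8, Demand=1]  = -32
Cost = max(Supply, Price) - 4  [with Supply=-32, Price=8]  = 4

4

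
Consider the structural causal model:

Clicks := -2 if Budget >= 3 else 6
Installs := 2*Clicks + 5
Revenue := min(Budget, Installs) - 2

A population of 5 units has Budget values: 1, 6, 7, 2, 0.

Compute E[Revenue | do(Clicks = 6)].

Every unit gets Clicks=6 under the intervention. Revenue values become -1, 4, 5, 0, -2; E[Revenue|do(Clicks=6)] = 1.2.

1.2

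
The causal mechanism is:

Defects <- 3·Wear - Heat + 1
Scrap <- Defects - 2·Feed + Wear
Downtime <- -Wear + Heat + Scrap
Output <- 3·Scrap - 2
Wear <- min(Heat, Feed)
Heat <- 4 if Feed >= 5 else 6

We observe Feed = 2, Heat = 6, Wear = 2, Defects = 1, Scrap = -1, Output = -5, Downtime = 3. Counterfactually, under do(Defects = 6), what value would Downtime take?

8

The intervention breaks the incoming arrows to Defects: Defects <- 3·Wear - Heat + 1 no longer applies, and Defects = 6.
Heat = 4 if Feed >= 5 else 6  [with Feed=2]  = 6
Wear = min(Heat, Feed)  [with Heat=6, Feed=2]  = 2
Scrap = Defects - 2·Feed + Wear  [with Defects=6, Feed=2, Wear=2]  = 4
Downtime = -Wear + Heat + Scrap  [with Wear=2, Heat=6, Scrap=4]  = 8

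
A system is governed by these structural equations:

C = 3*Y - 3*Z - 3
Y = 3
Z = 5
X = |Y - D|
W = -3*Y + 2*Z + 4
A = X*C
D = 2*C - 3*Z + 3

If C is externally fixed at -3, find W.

The intervention breaks the incoming arrows to C: C = 3*Y - 3*Z - 3 no longer applies, and C = -3.
No directed path runs from C to W, so W keeps its natural value.
W = -3*Y + 2*Z + 4  [with Y=3, Z=5]  = 5

5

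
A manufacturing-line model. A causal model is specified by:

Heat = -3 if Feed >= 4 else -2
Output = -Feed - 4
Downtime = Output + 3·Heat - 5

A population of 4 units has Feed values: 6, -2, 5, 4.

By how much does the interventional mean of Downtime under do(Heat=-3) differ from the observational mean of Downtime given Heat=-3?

do(Heat=-3) breaks Heat's dependence on Feed. With Heat=-3 fixed, Downtime across the units is -24, -16, -23, -22, mean -21.25.
Conditioning on Heat=-3 selects the 3 unit(s) with Feed ∈ {6, 5, 4}. Their Downtime values: -24, -23, -22. Mean = -23.
Difference = -21.25 − (-23) = 1.75.

1.75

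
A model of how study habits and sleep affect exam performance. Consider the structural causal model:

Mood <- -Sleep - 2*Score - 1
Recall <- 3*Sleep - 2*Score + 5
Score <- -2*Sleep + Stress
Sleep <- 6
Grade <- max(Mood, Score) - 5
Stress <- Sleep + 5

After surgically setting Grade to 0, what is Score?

do(Grade=0) replaces the equation Grade <- max(Mood, Score) - 5 with the constant Grade = 0.
Score is not downstream of the intervention, so its value is determined by the original equations.
Stress = Sleep + 5  [with Sleep=6]  = 11
Score = -2*Sleep + Stress  [with Sleep=6, Stress=11]  = -1

-1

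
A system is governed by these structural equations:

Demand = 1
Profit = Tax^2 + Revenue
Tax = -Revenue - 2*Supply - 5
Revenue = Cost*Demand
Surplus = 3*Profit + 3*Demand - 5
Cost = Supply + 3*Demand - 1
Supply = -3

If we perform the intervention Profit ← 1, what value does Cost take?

do(Profit=1) replaces the equation Profit = Tax^2 + Revenue with the constant Profit = 1.
Cost is not downstream of the intervention, so its value is determined by the original equations.
Cost = Supply + 3*Demand - 1  [with Supply=-3, Demand=1]  = -1

-1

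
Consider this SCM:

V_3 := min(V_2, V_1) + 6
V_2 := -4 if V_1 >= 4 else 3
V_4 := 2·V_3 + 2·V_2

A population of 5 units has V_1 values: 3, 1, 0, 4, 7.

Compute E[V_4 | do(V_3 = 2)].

Every unit gets V_3=2 under the intervention. V_4 values become 10, 10, 10, -4, -4; E[V_4|do(V_3=2)] = 4.4.

4.4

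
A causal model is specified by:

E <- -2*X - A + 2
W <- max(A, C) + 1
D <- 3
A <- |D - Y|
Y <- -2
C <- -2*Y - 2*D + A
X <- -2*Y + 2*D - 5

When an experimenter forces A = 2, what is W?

do(A=2) replaces the equation A <- |D - Y| with the constant A = 2.
C = -2*Y - 2*D + A  [with Y=-2, D=3, A=2]  = 0
W = max(A, C) + 1  [with A=2, C=0]  = 3

3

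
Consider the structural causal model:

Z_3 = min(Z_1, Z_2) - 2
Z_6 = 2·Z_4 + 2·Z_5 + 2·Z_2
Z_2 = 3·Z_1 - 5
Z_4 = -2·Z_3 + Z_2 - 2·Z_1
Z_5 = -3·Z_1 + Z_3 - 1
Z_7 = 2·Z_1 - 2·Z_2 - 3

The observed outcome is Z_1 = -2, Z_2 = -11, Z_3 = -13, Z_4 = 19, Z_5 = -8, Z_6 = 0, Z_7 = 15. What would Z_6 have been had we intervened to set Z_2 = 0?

Under do(Z_2=0), the mechanism Z_2 = 3·Z_1 - 5 is discarded; Z_2 is fixed at 0.
Z_3 = min(Z_1, Z_2) - 2  [with Z_1=-2, Z_2=0]  = -4
Z_4 = -2·Z_3 + Z_2 - 2·Z_1  [with Z_3=-4, Z_2=0, Z_1=-2]  = 12
Z_5 = -3·Z_1 + Z_3 - 1  [with Z_1=-2, Z_3=-4]  = 1
Z_6 = 2·Z_4 + 2·Z_5 + 2·Z_2  [with Z_4=12, Z_5=1, Z_2=0]  = 26

26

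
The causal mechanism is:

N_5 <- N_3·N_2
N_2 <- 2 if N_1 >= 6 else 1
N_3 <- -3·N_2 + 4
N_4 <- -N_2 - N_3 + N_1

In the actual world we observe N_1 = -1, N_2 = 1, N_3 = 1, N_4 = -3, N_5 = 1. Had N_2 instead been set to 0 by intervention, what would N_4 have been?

-5

Under do(N_2=0), the mechanism N_2 <- 2 if N_1 >= 6 else 1 is discarded; N_2 is fixed at 0.
N_3 = -3·N_2 + 4  [with N_2=0]  = 4
N_4 = -N_2 - N_3 + N_1  [with N_2=0, N_3=4, N_1=-1]  = -5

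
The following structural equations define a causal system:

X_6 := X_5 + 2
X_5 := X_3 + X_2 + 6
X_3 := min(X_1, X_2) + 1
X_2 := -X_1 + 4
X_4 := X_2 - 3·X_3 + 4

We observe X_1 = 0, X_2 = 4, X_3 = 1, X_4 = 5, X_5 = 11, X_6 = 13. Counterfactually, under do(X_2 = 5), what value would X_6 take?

Under do(X_2=5), the mechanism X_2 := -X_1 + 4 is discarded; X_2 is fixed at 5.
X_3 = min(X_1, X_2) + 1  [with X_1=0, X_2=5]  = 1
X_5 = X_3 + X_2 + 6  [with X_3=1, X_2=5]  = 12
X_6 = X_5 + 2  [with X_5=12]  = 14

14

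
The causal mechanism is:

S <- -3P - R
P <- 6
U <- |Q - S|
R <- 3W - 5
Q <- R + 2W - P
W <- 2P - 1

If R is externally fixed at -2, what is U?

30

The intervention breaks the incoming arrows to R: R <- 3W - 5 no longer applies, and R = -2.
W = 2P - 1  [with P=6]  = 11
S = -3P - R  [with P=6, R=-2]  = -16
Q = R + 2W - P  [with R=-2, W=11, P=6]  = 14
U = |Q - S|  [with Q=14, S=-16]  = 30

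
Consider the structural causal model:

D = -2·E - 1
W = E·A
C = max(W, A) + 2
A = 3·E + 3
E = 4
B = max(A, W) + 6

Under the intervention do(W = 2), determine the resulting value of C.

17

do(W=2) replaces the equation W = E·A with the constant W = 2.
A = 3·E + 3  [with E=4]  = 15
C = max(W, A) + 2  [with W=2, A=15]  = 17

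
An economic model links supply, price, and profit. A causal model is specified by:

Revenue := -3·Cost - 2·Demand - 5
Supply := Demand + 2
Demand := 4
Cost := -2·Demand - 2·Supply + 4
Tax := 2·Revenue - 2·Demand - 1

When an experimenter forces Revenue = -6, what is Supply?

6

The intervention breaks the incoming arrows to Revenue: Revenue := -3·Cost - 2·Demand - 5 no longer applies, and Revenue = -6.
Since Supply is not a descendant of the intervened variable, it is unaffected.
Supply = Demand + 2  [with Demand=4]  = 6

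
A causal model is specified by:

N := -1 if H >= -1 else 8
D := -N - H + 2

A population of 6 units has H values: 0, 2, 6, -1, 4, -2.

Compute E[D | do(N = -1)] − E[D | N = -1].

0.7

do(N=-1) breaks N's dependence on H. With N=-1 fixed, D across the units is 3, 1, -3, 4, -1, 5, mean 1.5.
Conditioning on N=-1 selects the 5 unit(s) with H ∈ {0, 2, 6, -1, 4}. Their D values: 3, 1, -3, 4, -1. Mean = 0.8.
Difference = 1.5 − 0.8 = 0.7.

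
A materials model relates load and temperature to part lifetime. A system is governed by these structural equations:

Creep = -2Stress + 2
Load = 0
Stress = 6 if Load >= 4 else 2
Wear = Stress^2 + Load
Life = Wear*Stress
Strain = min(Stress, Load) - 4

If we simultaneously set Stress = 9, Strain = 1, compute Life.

Under do(Stress = 9, Strain = 1), each intervened variable's structural equation is replaced by its fixed value.
Wear = Stress^2 + Load  [with Stress=9, Load=0]  = 81
Life = Wear*Stress  [with Wear=81, Stress=9]  = 729

729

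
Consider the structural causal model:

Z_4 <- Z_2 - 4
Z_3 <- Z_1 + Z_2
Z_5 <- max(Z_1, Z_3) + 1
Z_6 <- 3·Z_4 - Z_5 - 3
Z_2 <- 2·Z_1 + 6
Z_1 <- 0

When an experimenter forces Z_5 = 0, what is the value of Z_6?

The intervention breaks the incoming arrows to Z_5: Z_5 <- max(Z_1, Z_3) + 1 no longer applies, and Z_5 = 0.
Z_2 = 2·Z_1 + 6  [with Z_1=0]  = 6
Z_4 = Z_2 - 4  [with Z_2=6]  = 2
Z_6 = 3·Z_4 - Z_5 - 3  [with Z_4=2, Z_5=0]  = 3

3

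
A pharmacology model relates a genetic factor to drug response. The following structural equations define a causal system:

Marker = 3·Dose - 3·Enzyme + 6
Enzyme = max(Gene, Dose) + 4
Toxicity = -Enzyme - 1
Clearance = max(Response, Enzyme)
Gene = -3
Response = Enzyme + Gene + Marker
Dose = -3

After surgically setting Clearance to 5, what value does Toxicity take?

-2

Intervening sets Clearance = 5 and removes its equation (Clearance = max(Response, Enzyme)).
Since Toxicity is not a descendant of the intervened variable, it is unaffected.
Enzyme = max(Gene, Dose) + 4  [with Gene=-3, Dose=-3]  = 1
Toxicity = -Enzyme - 1  [with Enzyme=1]  = -2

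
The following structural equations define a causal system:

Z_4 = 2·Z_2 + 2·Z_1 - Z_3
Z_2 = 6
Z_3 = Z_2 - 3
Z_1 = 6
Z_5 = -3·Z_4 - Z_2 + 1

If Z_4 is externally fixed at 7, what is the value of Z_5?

-26

Intervening sets Z_4 = 7 and removes its equation (Z_4 = 2·Z_2 + 2·Z_1 - Z_3).
Z_5 = -3·Z_4 - Z_2 + 1  [with Z_4=7, Z_2=6]  = -26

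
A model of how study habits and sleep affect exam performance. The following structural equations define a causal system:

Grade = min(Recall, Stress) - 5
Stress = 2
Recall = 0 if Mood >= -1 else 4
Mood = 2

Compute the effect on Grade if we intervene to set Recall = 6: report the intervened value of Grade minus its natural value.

The intervention breaks the incoming arrows to Recall: Recall = 0 if Mood >= -1 else 4 no longer applies, and Recall = 6.
Grade = min(Recall, Stress) - 5  [with Recall=6, Stress=2]  = -3
Without intervention: Recall = 0 if Mood >= -1 else 4  [with Mood=2]  = 0; Grade = min(Recall, Stress) - 5  [with Recall=0, Stress=2]  = -5.
Change = -3 − (-5) = 2.

2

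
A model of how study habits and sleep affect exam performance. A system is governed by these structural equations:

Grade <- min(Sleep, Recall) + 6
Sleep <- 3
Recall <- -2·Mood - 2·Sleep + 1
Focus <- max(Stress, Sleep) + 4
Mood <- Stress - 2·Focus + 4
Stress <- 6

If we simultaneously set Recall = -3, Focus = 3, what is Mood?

4

Under do(Recall = -3, Focus = 3), each intervened variable's structural equation is replaced by its fixed value.
Mood = Stress - 2·Focus + 4  [with Stress=6, Focus=3]  = 4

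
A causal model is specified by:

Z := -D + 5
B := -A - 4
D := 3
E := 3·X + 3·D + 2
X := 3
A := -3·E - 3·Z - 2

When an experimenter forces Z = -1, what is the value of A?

do(Z=-1) replaces the equation Z := -D + 5 with the constant Z = -1.
E = 3·X + 3·D + 2  [with X=3, D=3]  = 20
A = -3·E - 3·Z - 2  [with E=20, Z=-1]  = -59

-59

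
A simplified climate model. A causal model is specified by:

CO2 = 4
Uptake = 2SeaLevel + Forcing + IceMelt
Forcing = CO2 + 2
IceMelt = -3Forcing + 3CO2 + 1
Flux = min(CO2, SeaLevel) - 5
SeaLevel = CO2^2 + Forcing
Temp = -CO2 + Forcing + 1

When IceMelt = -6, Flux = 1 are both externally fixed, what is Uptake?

44

Setting IceMelt = -6, Flux = 1 by intervention discards those variables' equations.
Forcing = CO2 + 2  [with CO2=4]  = 6
SeaLevel = CO2^2 + Forcing  [with CO2=4, Forcing=6]  = 22
Uptake = 2SeaLevel + Forcing + IceMelt  [with SeaLevel=22, Forcing=6, IceMelt=-6]  = 44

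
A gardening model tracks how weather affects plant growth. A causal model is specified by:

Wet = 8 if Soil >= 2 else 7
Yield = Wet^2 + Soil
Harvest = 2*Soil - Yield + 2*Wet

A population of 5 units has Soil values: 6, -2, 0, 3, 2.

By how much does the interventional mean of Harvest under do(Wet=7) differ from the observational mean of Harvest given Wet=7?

2.8

Every unit gets Wet=7 under the intervention. Harvest values become -29, -37, -35, -32, -33; E[Harvest|do(Wet=7)] = -33.2.
Conditioning on Wet=7 selects the 2 unit(s) with Soil ∈ {-2, 0}. Their Harvest values: -37, -35. Mean = -36.
Difference = -33.2 − (-36) = 2.8.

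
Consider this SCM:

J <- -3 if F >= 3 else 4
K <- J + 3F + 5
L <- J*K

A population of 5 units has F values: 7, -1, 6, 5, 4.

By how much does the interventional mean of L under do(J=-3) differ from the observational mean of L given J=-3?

11.7

Under do(J=-3), J's equation is replaced by J=-3 for every unit. Per-unit L: -69, 3, -60, -51, -42. Mean = -43.8.
Conditioning on J=-3 selects the 4 unit(s) with F ∈ {7, 6, 5, 4}. Their L values: -69, -60, -51, -42. Mean = -55.5.
Difference = -43.8 − (-55.5) = 11.7.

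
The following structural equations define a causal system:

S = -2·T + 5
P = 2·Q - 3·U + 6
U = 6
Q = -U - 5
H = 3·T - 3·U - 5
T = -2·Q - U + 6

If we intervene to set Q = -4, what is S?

Under do(Q=-4), the mechanism Q = -U - 5 is discarded; Q is fixed at -4.
T = -2·Q - U + 6  [with Q=-4, U=6]  = 8
S = -2·T + 5  [with T=8]  = -11

-11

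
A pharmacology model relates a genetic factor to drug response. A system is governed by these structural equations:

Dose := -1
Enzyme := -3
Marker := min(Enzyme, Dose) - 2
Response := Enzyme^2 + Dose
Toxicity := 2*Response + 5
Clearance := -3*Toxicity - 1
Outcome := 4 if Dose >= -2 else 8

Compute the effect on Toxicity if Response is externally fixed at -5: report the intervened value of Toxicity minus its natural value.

-26

Intervening sets Response = -5 and removes its equation (Response := Enzyme^2 + Dose).
Toxicity = 2*Response + 5  [with Response=-5]  = -5
Without intervention: Response = Enzyme^2 + Dose  [with Enzyme=-3, Dose=-1]  = 8; Toxicity = 2*Response + 5  [with Response=8]  = 21.
Change = -5 − 21 = -26.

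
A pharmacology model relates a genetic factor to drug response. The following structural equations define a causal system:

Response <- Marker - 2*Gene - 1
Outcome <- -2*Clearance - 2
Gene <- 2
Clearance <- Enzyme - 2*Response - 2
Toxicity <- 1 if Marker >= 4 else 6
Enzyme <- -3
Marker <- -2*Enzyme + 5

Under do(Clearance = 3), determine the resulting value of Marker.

do(Clearance=3) replaces the equation Clearance <- Enzyme - 2*Response - 2 with the constant Clearance = 3.
Marker is not downstream of the intervention, so its value is determined by the original equations.
Marker = -2*Enzyme + 5  [with Enzyme=-3]  = 11

11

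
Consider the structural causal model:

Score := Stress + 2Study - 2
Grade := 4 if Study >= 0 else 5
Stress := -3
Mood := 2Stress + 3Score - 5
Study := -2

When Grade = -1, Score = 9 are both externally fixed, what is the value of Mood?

Under do(Grade = -1, Score = 9), each intervened variable's structural equation is replaced by its fixed value.
Mood = 2Stress + 3Score - 5  [with Stress=-3, Score=9]  = 16

16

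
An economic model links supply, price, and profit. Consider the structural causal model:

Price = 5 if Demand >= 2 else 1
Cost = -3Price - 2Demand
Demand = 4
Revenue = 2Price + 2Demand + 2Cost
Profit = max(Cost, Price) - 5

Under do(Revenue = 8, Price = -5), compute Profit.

The joint intervention fixes Revenue = 8, Price = -5, removing each variable's own equation.
Cost = -3Price - 2Demand  [with Price=-5, Demand=4]  = 7
Profit = max(Cost, Price) - 5  [with Cost=7, Price=-5]  = 2

2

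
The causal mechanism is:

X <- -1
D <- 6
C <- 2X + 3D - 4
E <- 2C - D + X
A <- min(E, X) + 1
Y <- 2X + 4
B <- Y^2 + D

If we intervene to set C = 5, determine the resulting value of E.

3

The intervention breaks the incoming arrows to C: C <- 2X + 3D - 4 no longer applies, and C = 5.
E = 2C - D + X  [with C=5, D=6, X=-1]  = 3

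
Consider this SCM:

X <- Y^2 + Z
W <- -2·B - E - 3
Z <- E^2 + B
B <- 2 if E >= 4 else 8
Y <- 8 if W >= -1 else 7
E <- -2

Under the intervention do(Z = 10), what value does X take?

59

The intervention breaks the incoming arrows to Z: Z <- E^2 + B no longer applies, and Z = 10.
B = 2 if E >= 4 else 8  [with E=-2]  = 8
W = -2·B - E - 3  [with B=8, E=-2]  = -17
Y = 8 if W >= -1 else 7  [with W=-17]  = 7
X = Y^2 + Z  [with Y=7, Z=10]  = 59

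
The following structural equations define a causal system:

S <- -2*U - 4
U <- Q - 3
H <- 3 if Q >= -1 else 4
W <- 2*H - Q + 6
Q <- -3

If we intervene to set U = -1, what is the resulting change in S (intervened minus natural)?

Under do(U=-1), the mechanism U <- Q - 3 is discarded; U is fixed at -1.
S = -2*U - 4  [with U=-1]  = -2
Without intervention: U = Q - 3  [with Q=-3]  = -6; S = -2*U - 4  [with U=-6]  = 8.
Change = -2 − 8 = -10.

-10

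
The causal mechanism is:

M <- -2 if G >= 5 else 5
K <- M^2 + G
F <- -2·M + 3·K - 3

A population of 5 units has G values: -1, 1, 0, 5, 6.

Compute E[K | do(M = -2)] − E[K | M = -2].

-3.3

Under do(M=-2), M's equation is replaced by M=-2 for every unit. Per-unit K: 3, 5, 4, 9, 10. Mean = 6.2.
Conditioning on M=-2 selects the 2 unit(s) with G ∈ {5, 6}. Their K values: 9, 10. Mean = 9.5.
Difference = 6.2 − 9.5 = -3.3.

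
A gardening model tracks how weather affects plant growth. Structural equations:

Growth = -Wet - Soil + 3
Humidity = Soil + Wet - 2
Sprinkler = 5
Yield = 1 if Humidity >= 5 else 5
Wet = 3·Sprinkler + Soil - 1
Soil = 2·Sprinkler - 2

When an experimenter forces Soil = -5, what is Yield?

Under do(Soil=-5), the mechanism Soil = 2·Sprinkler - 2 is discarded; Soil is fixed at -5.
Wet = 3·Sprinkler + Soil - 1  [with Sprinkler=5, Soil=-5]  = 9
Humidity = Soil + Wet - 2  [with Soil=-5, Wet=9]  = 2
Yield = 1 if Humidity >= 5 else 5  [with Humidity=2]  = 5

5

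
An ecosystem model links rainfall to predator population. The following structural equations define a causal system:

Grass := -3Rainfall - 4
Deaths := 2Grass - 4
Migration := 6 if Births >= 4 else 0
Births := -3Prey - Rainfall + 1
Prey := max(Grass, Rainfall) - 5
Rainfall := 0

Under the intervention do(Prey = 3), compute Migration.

0

The intervention breaks the incoming arrows to Prey: Prey := max(Grass, Rainfall) - 5 no longer applies, and Prey = 3.
Births = -3Prey - Rainfall + 1  [with Prey=3, Rainfall=0]  = -8
Migration = 6 if Births >= 4 else 0  [with Births=-8]  = 0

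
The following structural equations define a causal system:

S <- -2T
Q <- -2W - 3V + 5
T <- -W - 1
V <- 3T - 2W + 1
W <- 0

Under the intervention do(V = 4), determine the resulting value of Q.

-7

The intervention breaks the incoming arrows to V: V <- 3T - 2W + 1 no longer applies, and V = 4.
Q = -2W - 3V + 5  [with W=0, V=4]  = -7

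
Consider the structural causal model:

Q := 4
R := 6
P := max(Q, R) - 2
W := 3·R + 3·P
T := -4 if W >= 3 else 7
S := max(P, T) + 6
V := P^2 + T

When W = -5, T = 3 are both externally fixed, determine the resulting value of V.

19

Under do(W = -5, T = 3), each intervened variable's structural equation is replaced by its fixed value.
P = max(Q, R) - 2  [with Q=4, R=6]  = 4
V = P^2 + T  [with P=4, T=3]  = 19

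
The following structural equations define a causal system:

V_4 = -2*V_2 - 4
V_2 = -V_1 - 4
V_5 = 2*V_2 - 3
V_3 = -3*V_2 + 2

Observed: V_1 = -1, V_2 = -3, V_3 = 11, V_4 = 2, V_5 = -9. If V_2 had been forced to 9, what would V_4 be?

Under do(V_2=9), the mechanism V_2 = -V_1 - 4 is discarded; V_2 is fixed at 9.
V_4 = -2*V_2 - 4  [with V_2=9]  = -22

-22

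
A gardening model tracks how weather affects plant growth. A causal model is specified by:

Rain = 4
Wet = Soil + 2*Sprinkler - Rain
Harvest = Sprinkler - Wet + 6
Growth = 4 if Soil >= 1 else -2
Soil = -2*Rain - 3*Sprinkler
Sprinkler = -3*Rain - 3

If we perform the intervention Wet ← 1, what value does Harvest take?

Under do(Wet=1), the mechanism Wet = Soil + 2*Sprinkler - Rain is discarded; Wet is fixed at 1.
Sprinkler = -3*Rain - 3  [with Rain=4]  = -15
Harvest = Sprinkler - Wet + 6  [with Sprinkler=-15, Wet=1]  = -10

-10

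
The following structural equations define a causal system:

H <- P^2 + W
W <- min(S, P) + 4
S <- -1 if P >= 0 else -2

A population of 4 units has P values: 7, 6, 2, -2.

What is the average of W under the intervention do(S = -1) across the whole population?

Every unit gets S=-1 under the intervention. W values become 3, 3, 3, 2; E[W|do(S=-1)] = 2.75.

2.75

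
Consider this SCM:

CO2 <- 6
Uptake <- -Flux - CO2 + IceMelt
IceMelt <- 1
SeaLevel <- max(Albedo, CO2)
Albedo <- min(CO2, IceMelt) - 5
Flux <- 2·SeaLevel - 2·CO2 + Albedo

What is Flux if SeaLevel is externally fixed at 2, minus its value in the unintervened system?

Intervening sets SeaLevel = 2 and removes its equation (SeaLevel <- max(Albedo, CO2)).
Albedo = min(CO2, IceMelt) - 5  [with CO2=6, IceMelt=1]  = -4
Flux = 2·SeaLevel - 2·CO2 + Albedo  [with SeaLevel=2, CO2=6, Albedo=-4]  = -12
Without intervention: Albedo = min(CO2, IceMelt) - 5  [with CO2=6, IceMelt=1]  = -4; SeaLevel = max(Albedo, CO2)  [with Albedo=-4, CO2=6]  = 6; Flux = 2·SeaLevel - 2·CO2 + Albedo  [with SeaLevel=6, CO2=6, Albedo=-4]  = -4.
Change = -12 − (-4) = -8.

-8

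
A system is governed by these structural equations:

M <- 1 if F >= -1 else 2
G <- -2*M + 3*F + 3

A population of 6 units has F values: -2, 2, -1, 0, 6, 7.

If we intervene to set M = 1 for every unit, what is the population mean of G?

7

The intervention sets M=1 in all 6 units regardless of F. Recomputing G per unit gives -5, 7, -2, 1, 19, 22; average 7.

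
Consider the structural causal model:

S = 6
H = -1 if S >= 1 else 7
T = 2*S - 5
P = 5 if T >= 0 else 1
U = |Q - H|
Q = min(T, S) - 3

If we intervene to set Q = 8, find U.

Intervening sets Q = 8 and removes its equation (Q = min(T, S) - 3).
H = -1 if S >= 1 else 7  [with S=6]  = -1
U = |Q - H|  [with Q=8, H=-1]  = 9

9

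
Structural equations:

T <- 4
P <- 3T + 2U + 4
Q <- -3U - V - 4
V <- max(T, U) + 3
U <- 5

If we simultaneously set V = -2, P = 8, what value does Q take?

Setting V = -2, P = 8 by intervention discards those variables' equations.
Q = -3U - V - 4  [with U=5, V=-2]  = -17

-17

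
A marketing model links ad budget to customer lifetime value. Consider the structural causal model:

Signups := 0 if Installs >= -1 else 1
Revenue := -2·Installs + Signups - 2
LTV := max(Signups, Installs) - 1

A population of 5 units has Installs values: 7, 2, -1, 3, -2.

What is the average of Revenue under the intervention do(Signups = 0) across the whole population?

Every unit gets Signups=0 under the intervention. Revenue values become -16, -6, 0, -8, 2; E[Revenue|do(Signups=0)] = -5.6.

-5.6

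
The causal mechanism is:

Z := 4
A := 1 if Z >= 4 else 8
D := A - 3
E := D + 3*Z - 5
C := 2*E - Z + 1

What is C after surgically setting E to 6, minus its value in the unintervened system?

Intervening sets E = 6 and removes its equation (E := D + 3*Z - 5).
C = 2*E - Z + 1  [with E=6, Z=4]  = 9
Without intervention: A = 1 if Z >= 4 else 8  [with Z=4]  = 1; D = A - 3  [with A=1]  = -2; E = D + 3*Z - 5  [with D=-2, Z=4]  = 5; C = 2*E - Z + 1  [with E=5, Z=4]  = 7.
Change = 9 − 7 = 2.

2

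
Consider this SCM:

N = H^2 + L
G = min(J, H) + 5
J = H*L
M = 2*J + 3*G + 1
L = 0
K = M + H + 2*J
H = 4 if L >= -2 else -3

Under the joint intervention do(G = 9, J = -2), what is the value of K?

24

Setting G = 9, J = -2 by intervention discards those variables' equations.
H = 4 if L >= -2 else -3  [with L=0]  = 4
M = 2*J + 3*G + 1  [with J=-2, G=9]  = 24
K = M + H + 2*J  [with M=24, H=4, J=-2]  = 24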